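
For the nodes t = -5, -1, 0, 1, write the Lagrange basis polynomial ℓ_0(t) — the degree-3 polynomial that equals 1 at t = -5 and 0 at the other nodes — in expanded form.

ℓ_0(t) = (t + 1)t(t - 1) / [(-4)·(-5)·(-6)]
       = (t^3 - t) / (-120)

ℓ_0(t) = -(1/120)t^3 + (1/120)t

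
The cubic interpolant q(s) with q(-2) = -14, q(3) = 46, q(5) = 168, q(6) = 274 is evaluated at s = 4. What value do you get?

Using Newton's divided-difference form:
q[-2,3] = (46 - (-14)) / (3 - (-2)) = 12
q[3,5] = (168 - 46) / (5 - 3) = 61
q[5,6] = (274 - 168) / (6 - 5) = 106
q[-2,3,5] = (61 - 12) / (5 - (-2)) = 7
q[3,5,6] = (106 - 61) / (6 - 3) = 15
q[-2,3,5,6] = (15 - 7) / (6 - (-2)) = 1
q(4) = -14 + 12·(6) + 7·(6)·(1) + 1·(6)·(1)·(-1) = 94

94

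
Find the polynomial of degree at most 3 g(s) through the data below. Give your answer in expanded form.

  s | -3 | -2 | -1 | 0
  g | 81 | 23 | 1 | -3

Build the Lagrange basis polynomials:
L_0(s) = (s + 2)(s + 1)s / [-6] = -(1/6)s^3 - (1/2)s^2 - (1/3)s
L_1(s) = (s + 3)(s + 1)s / [2] = (1/2)s^3 + 2s^2 + (3/2)s
L_2(s) = (s + 3)(s + 2)s / [-2] = -(1/2)s^3 - (5/2)s^2 - 3s
L_3(s) = (s + 3)(s + 2)(s + 1) / [6] = (1/6)s^3 + s^2 + (11/6)s + 1
g(s) = 81·L_0 + 23·L_1 + 1·L_2 + (-3)·L_3
  81·L_0(s) = -(27/2)s^3 - (81/2)s^2 - 27s
  23·L_1(s) = (23/2)s^3 + 46s^2 + (69/2)s
  1·L_2(s) = -(1/2)s^3 - (5/2)s^2 - 3s
  (-3)·L_3(s) = -(1/2)s^3 - 3s^2 - (11/2)s - 3
Adding term by term: -3s^3 - s - 3

g(s) = -3s^3 - s - 3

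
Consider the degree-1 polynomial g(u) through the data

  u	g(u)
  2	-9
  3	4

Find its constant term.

-35

Build the Lagrange basis polynomials:
L_0(u) = (u - 3) / [-1] = -u + 3
L_1(u) = (u - 2) / [1] = u - 2
g(u) = (-9)·L_0 + 4·L_1
Only the constant term is needed; take it from each L_i and combine:
(-9)·(3) + 4·(-2) = -35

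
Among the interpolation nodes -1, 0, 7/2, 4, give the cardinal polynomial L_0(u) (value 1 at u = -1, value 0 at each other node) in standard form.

L_0(u) = -(2/45)u^3 + (1/3)u^2 - (28/45)u

L_0(u) = u(u - 7/2)(u - 4) / [(-1)·(-9/2)·(-5)]
       = (u^3 - (15/2)u^2 + 14u) / (-45/2)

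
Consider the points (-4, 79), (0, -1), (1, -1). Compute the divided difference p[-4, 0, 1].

4

p[-4,0] = (-1 - 79) / (0 - (-4)) = -20
p[0,1] = (-1 - (-1)) / (1 - 0) = 0
p[-4,0,1] = (0 - (-20)) / (1 - (-4)) = 4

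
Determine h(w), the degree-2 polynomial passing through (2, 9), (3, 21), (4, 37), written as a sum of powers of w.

h(w) = 2w^2 + 2w - 3

Newton's divided differences:
h[2,3] = (21 - 9) / (3 - 2) = 12
h[3,4] = (37 - 21) / (4 - 3) = 16
h[2,3,4] = (16 - 12) / (4 - 2) = 2
h(w) = 9 + 12·(w - 2) + 2·(w - 2)(w - 3)
Expanding: h(w) = 2w^2 + 2w - 3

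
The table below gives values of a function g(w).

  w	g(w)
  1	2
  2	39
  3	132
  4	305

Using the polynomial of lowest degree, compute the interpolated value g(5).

582

L_0(5) = (3)·(2)·(1)/[(-1)·(-2)·(-3)] = -1
L_1(5) = (4)·(2)·(1)/[(1)·(-1)·(-2)] = 4
L_2(5) = (4)·(3)·(1)/[(2)·(1)·(-1)] = -6
L_3(5) = (4)·(3)·(2)/[(3)·(2)·(1)] = 4
Sum: 2·(-1) + 39·(4) + 132·(-6) + 305·(4) = 582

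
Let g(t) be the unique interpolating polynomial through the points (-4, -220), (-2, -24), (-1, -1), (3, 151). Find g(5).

Evaluate each Lagrange basis at t = 5:
L_0(5) = (7)·(6)·(2)/[(-2)·(-3)·(-7)] = -2
L_1(5) = (9)·(6)·(2)/[(2)·(-1)·(-5)] = 54/5
L_2(5) = (9)·(7)·(2)/[(3)·(1)·(-4)] = -21/2
L_3(5) = (9)·(7)·(6)/[(7)·(5)·(4)] = 27/10
Sum: (-220)·(-2) + (-24)·(54/5) + (-1)·(-21/2) + 151·(27/10) = 599

599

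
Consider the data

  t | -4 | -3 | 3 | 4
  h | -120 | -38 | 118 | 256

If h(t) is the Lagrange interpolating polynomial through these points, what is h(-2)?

-2

Evaluate each Lagrange basis at t = -2:
L_0(-2) = (1)·(-5)·(-6)/[(-1)·(-7)·(-8)] = -15/28
L_1(-2) = (2)·(-5)·(-6)/[(1)·(-6)·(-7)] = 10/7
L_2(-2) = (2)·(1)·(-6)/[(7)·(6)·(-1)] = 2/7
L_3(-2) = (2)·(1)·(-5)/[(8)·(7)·(1)] = -5/28
Sum: (-120)·(-15/28) + (-38)·(10/7) + 118·(2/7) + 256·(-5/28) = -2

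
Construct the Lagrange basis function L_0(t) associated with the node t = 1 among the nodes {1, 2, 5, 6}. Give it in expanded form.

L_0(t) = -(1/20)t^3 + (13/20)t^2 - (13/5)t + 3

L_0(t) = (t - 2)(t - 5)(t - 6) / [(-1)·(-4)·(-5)]
       = (t^3 - 13t^2 + 52t - 60) / (-20)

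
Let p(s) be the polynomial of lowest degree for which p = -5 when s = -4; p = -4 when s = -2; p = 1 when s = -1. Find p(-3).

-6

L_0(-3) = (-1)·(-2)/[(-2)·(-3)] = 1/3
L_1(-3) = (1)·(-2)/[(2)·(-1)] = 1
L_2(-3) = (1)·(-1)/[(3)·(1)] = -1/3
Sum: (-5)·(1/3) + (-4)·(1) + 1·(-1/3) = -6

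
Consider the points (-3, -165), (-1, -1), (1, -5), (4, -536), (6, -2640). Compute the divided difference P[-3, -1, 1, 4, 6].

-2

P[-3,-1] = (-1 - (-165)) / (-1 - (-3)) = 82
P[-1,1] = (-5 - (-1)) / (1 - (-1)) = -2
P[1,4] = (-536 - (-5)) / (4 - 1) = -177
P[4,6] = (-2640 - (-536)) / (6 - 4) = -1052
P[-3,-1,1] = (-2 - 82) / (1 - (-3)) = -21
P[-1,1,4] = (-177 - (-2)) / (4 - (-1)) = -35
P[1,4,6] = (-1052 - (-177)) / (6 - 1) = -175
P[-3,-1,1,4] = (-35 - (-21)) / (4 - (-3)) = -2
P[-1,1,4,6] = (-175 - (-35)) / (6 - (-1)) = -20
P[-3,-1,1,4,6] = (-20 - (-2)) / (6 - (-3)) = -2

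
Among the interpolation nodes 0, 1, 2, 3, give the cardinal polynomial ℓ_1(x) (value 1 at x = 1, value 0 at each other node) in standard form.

ℓ_1(x) = x(x - 2)(x - 3) / [(1)·(-1)·(-2)]
       = (x^3 - 5x^2 + 6x) / (2)

ℓ_1(x) = (1/2)x^3 - (5/2)x^2 + 3x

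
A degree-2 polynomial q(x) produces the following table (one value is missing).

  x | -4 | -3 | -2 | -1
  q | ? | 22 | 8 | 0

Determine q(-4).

42

The 3 known values determine q uniquely (degree ≤ 2).
L_0(-4) = (-2)·(-3)/[(-1)·(-2)] = 3
L_1(-4) = (-1)·(-3)/[(1)·(-1)] = -3
L_2(-4) = (-1)·(-2)/[(2)·(1)] = 1
Sum: 22·(3) + 8·(-3) + 0 = 42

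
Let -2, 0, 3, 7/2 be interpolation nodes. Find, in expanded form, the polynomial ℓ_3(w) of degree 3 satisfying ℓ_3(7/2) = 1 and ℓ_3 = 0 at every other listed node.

ℓ_3(w) = (w + 2)w(w - 3) / [(11/2)·(7/2)·(1/2)]
       = (w^3 - w^2 - 6w) / (77/8)

ℓ_3(w) = (8/77)w^3 - (8/77)w^2 - (48/77)w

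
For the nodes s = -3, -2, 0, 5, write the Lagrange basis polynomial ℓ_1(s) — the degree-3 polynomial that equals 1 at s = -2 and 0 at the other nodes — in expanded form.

ℓ_1(s) = (1/14)s^3 - (1/7)s^2 - (15/14)s

ℓ_1(s) = (s + 3)s(s - 5) / [(1)·(-2)·(-7)]
       = (s^3 - 2s^2 - 15s) / (14)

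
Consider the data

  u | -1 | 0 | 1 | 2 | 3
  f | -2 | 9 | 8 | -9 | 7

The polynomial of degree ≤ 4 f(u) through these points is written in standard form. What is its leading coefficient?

53/24

The leading coefficient equals the top divided difference f[-1,0,1,2,3].
f[-1,0] = (9 - (-2)) / (0 - (-1)) = 11
f[0,1] = (8 - 9) / (1 - 0) = -1
f[1,2] = (-9 - 8) / (2 - 1) = -17
f[2,3] = (7 - (-9)) / (3 - 2) = 16
f[-1,0,1] = (-1 - 11) / (1 - (-1)) = -6
f[0,1,2] = (-17 - (-1)) / (2 - 0) = -8
f[1,2,3] = (16 - (-17)) / (3 - 1) = 33/2
f[-1,0,1,2] = (-8 - (-6)) / (2 - (-1)) = -2/3
f[0,1,2,3] = (33/2 - (-8)) / (3 - 0) = 49/6
f[-1,0,1,2,3] = (49/6 - (-2/3)) / (3 - (-1)) = 53/24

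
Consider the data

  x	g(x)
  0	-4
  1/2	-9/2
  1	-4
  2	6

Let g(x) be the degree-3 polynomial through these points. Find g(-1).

-6

Using Newton's divided-difference form:
g[0,1/2] = (-9/2 - (-4)) / (1/2 - 0) = -1
g[1/2,1] = (-4 - (-9/2)) / (1 - 1/2) = 1
g[1,2] = (6 - (-4)) / (2 - 1) = 10
g[0,1/2,1] = (1 - (-1)) / (1 - 0) = 2
g[1/2,1,2] = (10 - 1) / (2 - 1/2) = 6
g[0,1/2,1,2] = (6 - 2) / (2 - 0) = 2
g(-1) = -4 + (-1)·(-1) + 2·(-1)·(-3/2) + 2·(-1)·(-3/2)·(-2) = -6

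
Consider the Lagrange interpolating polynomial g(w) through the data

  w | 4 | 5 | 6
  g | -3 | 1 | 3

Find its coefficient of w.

13

Build the Lagrange basis polynomials:
L_0(w) = (w - 5)(w - 6) / [2] = (1/2)w^2 - (11/2)w + 15
L_1(w) = (w - 4)(w - 6) / [-1] = -w^2 + 10w - 24
L_2(w) = (w - 4)(w - 5) / [2] = (1/2)w^2 - (9/2)w + 10
g(w) = (-3)·L_0 + 1·L_1 + 3·L_2
Only the coefficient of w is needed; take it from each L_i and combine:
(-3)·(-11/2) + 1·(10) + 3·(-9/2) = 13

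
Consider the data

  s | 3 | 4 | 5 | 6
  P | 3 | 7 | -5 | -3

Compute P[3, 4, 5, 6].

P[3,4] = (7 - 3) / (4 - 3) = 4
P[4,5] = (-5 - 7) / (5 - 4) = -12
P[5,6] = (-3 - (-5)) / (6 - 5) = 2
P[3,4,5] = (-12 - 4) / (5 - 3) = -8
P[4,5,6] = (2 - (-12)) / (6 - 4) = 7
P[3,4,5,6] = (7 - (-8)) / (6 - 3) = 5

5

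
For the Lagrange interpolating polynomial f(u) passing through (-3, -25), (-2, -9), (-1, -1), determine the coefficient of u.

L_0(u) = (u + 2)(u + 1) / [2] = (1/2)u^2 + (3/2)u + 1
L_1(u) = (u + 3)(u + 1) / [-1] = -u^2 - 4u - 3
L_2(u) = (u + 3)(u + 2) / [2] = (1/2)u^2 + (5/2)u + 3
f(u) = (-25)·L_0 + (-9)·L_1 + (-1)·L_2
Only the coefficient of u is needed; take it from each L_i and combine:
(-25)·(3/2) + (-9)·(-4) + (-1)·(5/2) = -4

-4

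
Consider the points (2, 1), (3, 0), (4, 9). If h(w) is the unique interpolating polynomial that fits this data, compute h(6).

57

Using Newton's divided-difference form:
h[2,3] = (0 - 1) / (3 - 2) = -1
h[3,4] = (9 - 0) / (4 - 3) = 9
h[2,3,4] = (9 - (-1)) / (4 - 2) = 5
h(6) = 1 + (-1)·(4) + 5·(4)·(3) = 57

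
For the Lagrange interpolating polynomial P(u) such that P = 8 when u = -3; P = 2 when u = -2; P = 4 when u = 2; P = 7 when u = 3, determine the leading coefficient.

L_0(u) = (u + 2)(u - 2)(u - 3) / [-30] = -(1/30)u^3 + (1/10)u^2 + (2/15)u - 2/5
L_1(u) = (u + 3)(u - 2)(u - 3) / [20] = (1/20)u^3 - (1/10)u^2 - (9/20)u + 9/10
L_2(u) = (u + 3)(u + 2)(u - 3) / [-20] = -(1/20)u^3 - (1/10)u^2 + (9/20)u + 9/10
L_3(u) = (u + 3)(u + 2)(u - 2) / [30] = (1/30)u^3 + (1/10)u^2 - (2/15)u - 2/5
P(u) = 8·L_0 + 2·L_1 + 4·L_2 + 7·L_3
Only the coefficient of u^3 is needed; take it from each L_i and combine:
8·(-1/30) + 2·(1/20) + 4·(-1/20) + 7·(1/30) = -2/15

-2/15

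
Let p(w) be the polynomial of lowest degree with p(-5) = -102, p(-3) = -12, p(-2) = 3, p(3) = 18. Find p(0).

3

Evaluate each Lagrange basis at w = 0:
L_0(0) = (3)·(2)·(-3)/[(-2)·(-3)·(-8)] = 3/8
L_1(0) = (5)·(2)·(-3)/[(2)·(-1)·(-6)] = -5/2
L_2(0) = (5)·(3)·(-3)/[(3)·(1)·(-5)] = 3
L_3(0) = (5)·(3)·(2)/[(8)·(6)·(5)] = 1/8
Sum: (-102)·(3/8) + (-12)·(-5/2) + 3·(3) + 18·(1/8) = 3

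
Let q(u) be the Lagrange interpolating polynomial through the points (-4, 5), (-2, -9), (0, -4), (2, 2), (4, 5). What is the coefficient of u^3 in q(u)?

-11/48

Build the Lagrange basis polynomials:
L_0(u) = (u + 2)u(u - 2)(u - 4) / [384] = (1/384)u^4 - (1/96)u^3 - (1/96)u^2 + (1/24)u
L_1(u) = (u + 4)u(u - 2)(u - 4) / [-96] = -(1/96)u^4 + (1/48)u^3 + (1/6)u^2 - (1/3)u
L_2(u) = (u + 4)(u + 2)(u - 2)(u - 4) / [64] = (1/64)u^4 - (5/16)u^2 + 1
L_3(u) = (u + 4)(u + 2)u(u - 4) / [-96] = -(1/96)u^4 - (1/48)u^3 + (1/6)u^2 + (1/3)u
L_4(u) = (u + 4)(u + 2)u(u - 2) / [384] = (1/384)u^4 + (1/96)u^3 - (1/96)u^2 - (1/24)u
q(u) = 5·L_0 + (-9)·L_1 + (-4)·L_2 + 2·L_3 + 5·L_4
Only the coefficient of u^3 is needed; take it from each L_i and combine:
5·(-1/96) + (-9)·(1/48) + (-4)·(0) + 2·(-1/48) + 5·(1/96) = -11/48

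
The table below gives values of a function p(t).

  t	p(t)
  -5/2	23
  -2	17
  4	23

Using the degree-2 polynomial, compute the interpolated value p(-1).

L_0(-1) = (1)·(-5)/[(-1/2)·(-13/2)] = -20/13
L_1(-1) = (3/2)·(-5)/[(1/2)·(-6)] = 5/2
L_2(-1) = (3/2)·(1)/[(13/2)·(6)] = 1/26
Sum: 23·(-20/13) + 17·(5/2) + 23·(1/26) = 8

8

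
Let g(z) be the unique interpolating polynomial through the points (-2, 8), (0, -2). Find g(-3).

13

L_0(-3) = (-3)/[(-2)] = 3/2
L_1(-3) = (-1)/[(2)] = -1/2
Sum: 8·(3/2) + (-2)·(-1/2) = 13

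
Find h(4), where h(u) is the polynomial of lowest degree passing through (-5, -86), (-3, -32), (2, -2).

L_0(4) = (7)·(2)/[(-2)·(-7)] = 1
L_1(4) = (9)·(2)/[(2)·(-5)] = -9/5
L_2(4) = (9)·(7)/[(7)·(5)] = 9/5
Sum: (-86)·(1) + (-32)·(-9/5) + (-2)·(9/5) = -32

-32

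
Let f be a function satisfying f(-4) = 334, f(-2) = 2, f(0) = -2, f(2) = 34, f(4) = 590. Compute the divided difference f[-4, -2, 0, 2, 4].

2

f[-4,-2] = (2 - 334) / (-2 - (-4)) = -166
f[-2,0] = (-2 - 2) / (0 - (-2)) = -2
f[0,2] = (34 - (-2)) / (2 - 0) = 18
f[2,4] = (590 - 34) / (4 - 2) = 278
f[-4,-2,0] = (-2 - (-166)) / (0 - (-4)) = 41
f[-2,0,2] = (18 - (-2)) / (2 - (-2)) = 5
f[0,2,4] = (278 - 18) / (4 - 0) = 65
f[-4,-2,0,2] = (5 - 41) / (2 - (-4)) = -6
f[-2,0,2,4] = (65 - 5) / (4 - (-2)) = 10
f[-4,-2,0,2,4] = (10 - (-6)) / (4 - (-4)) = 2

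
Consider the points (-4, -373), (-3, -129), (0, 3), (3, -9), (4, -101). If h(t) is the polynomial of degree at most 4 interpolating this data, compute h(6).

-813

Evaluate each Lagrange basis at t = 6:
L_0(6) = (9)·(6)·(3)·(2)/[(-1)·(-4)·(-7)·(-8)] = 81/56
L_1(6) = (10)·(6)·(3)·(2)/[(1)·(-3)·(-6)·(-7)] = -20/7
L_2(6) = (10)·(9)·(3)·(2)/[(4)·(3)·(-3)·(-4)] = 15/4
L_3(6) = (10)·(9)·(6)·(2)/[(7)·(6)·(3)·(-1)] = -60/7
L_4(6) = (10)·(9)·(6)·(3)/[(8)·(7)·(4)·(1)] = 405/56
Sum: (-373)·(81/56) + (-129)·(-20/7) + 3·(15/4) + (-9)·(-60/7) + (-101)·(405/56) = -813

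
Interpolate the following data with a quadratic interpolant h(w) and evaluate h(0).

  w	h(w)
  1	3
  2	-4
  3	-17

Using Newton's divided-difference form:
h[1,2] = (-4 - 3) / (2 - 1) = -7
h[2,3] = (-17 - (-4)) / (3 - 2) = -13
h[1,2,3] = (-13 - (-7)) / (3 - 1) = -3
h(0) = 3 + (-7)·(-1) + (-3)·(-1)·(-2) = 4

4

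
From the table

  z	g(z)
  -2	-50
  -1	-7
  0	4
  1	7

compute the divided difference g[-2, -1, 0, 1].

g[-2,-1] = (-7 - (-50)) / (-1 - (-2)) = 43
g[-1,0] = (4 - (-7)) / (0 - (-1)) = 11
g[0,1] = (7 - 4) / (1 - 0) = 3
g[-2,-1,0] = (11 - 43) / (0 - (-2)) = -16
g[-1,0,1] = (3 - 11) / (1 - (-1)) = -4
g[-2,-1,0,1] = (-4 - (-16)) / (1 - (-2)) = 4

4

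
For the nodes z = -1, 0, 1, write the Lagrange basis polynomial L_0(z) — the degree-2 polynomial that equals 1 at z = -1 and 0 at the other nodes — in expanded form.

L_0(z) = z(z - 1) / [(-1)·(-2)]
       = (z^2 - z) / (2)

L_0(z) = (1/2)z^2 - (1/2)z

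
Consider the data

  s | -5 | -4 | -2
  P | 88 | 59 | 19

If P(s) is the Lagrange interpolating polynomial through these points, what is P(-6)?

123

L_0(-6) = (-2)·(-4)/[(-1)·(-3)] = 8/3
L_1(-6) = (-1)·(-4)/[(1)·(-2)] = -2
L_2(-6) = (-1)·(-2)/[(3)·(2)] = 1/3
Sum: 88·(8/3) + 59·(-2) + 19·(1/3) = 123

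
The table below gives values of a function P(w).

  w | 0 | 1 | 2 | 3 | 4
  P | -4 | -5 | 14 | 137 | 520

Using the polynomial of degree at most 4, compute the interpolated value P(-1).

5

L_0(-1) = (-2)·(-3)·(-4)·(-5)/[(-1)·(-2)·(-3)·(-4)] = 5
L_1(-1) = (-1)·(-3)·(-4)·(-5)/[(1)·(-1)·(-2)·(-3)] = -10
L_2(-1) = (-1)·(-2)·(-4)·(-5)/[(2)·(1)·(-1)·(-2)] = 10
L_3(-1) = (-1)·(-2)·(-3)·(-5)/[(3)·(2)·(1)·(-1)] = -5
L_4(-1) = (-1)·(-2)·(-3)·(-4)/[(4)·(3)·(2)·(1)] = 1
Sum: (-4)·(5) + (-5)·(-10) + 14·(10) + 137·(-5) + 520·(1) = 5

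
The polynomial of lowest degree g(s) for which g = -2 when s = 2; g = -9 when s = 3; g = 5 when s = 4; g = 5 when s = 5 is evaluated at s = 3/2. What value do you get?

Evaluate each Lagrange basis at s = 3/2:
L_0(3/2) = (-3/2)·(-5/2)·(-7/2)/[(-1)·(-2)·(-3)] = 35/16
L_1(3/2) = (-1/2)·(-5/2)·(-7/2)/[(1)·(-1)·(-2)] = -35/16
L_2(3/2) = (-1/2)·(-3/2)·(-7/2)/[(2)·(1)·(-1)] = 21/16
L_3(3/2) = (-1/2)·(-3/2)·(-5/2)/[(3)·(2)·(1)] = -5/16
Sum: (-2)·(35/16) + (-9)·(-35/16) + 5·(21/16) + 5·(-5/16) = 325/16

325/16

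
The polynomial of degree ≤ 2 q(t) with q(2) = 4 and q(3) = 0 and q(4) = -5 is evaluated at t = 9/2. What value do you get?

-63/8

Using Newton's divided-difference form:
q[2,3] = (0 - 4) / (3 - 2) = -4
q[3,4] = (-5 - 0) / (4 - 3) = -5
q[2,3,4] = (-5 - (-4)) / (4 - 2) = -1/2
q(9/2) = 4 + (-4)·(5/2) + (-1/2)·(5/2)·(3/2) = -63/8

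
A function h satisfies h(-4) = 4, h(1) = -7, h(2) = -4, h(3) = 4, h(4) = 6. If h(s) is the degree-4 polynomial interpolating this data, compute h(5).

-76/5

Evaluate each Lagrange basis at s = 5:
L_0(5) = (4)·(3)·(2)·(1)/[(-5)·(-6)·(-7)·(-8)] = 1/70
L_1(5) = (9)·(3)·(2)·(1)/[(5)·(-1)·(-2)·(-3)] = -9/5
L_2(5) = (9)·(4)·(2)·(1)/[(6)·(1)·(-1)·(-2)] = 6
L_3(5) = (9)·(4)·(3)·(1)/[(7)·(2)·(1)·(-1)] = -54/7
L_4(5) = (9)·(4)·(3)·(2)/[(8)·(3)·(2)·(1)] = 9/2
Sum: 4·(1/70) + (-7)·(-9/5) + (-4)·(6) + 4·(-54/7) + 6·(9/2) = -76/5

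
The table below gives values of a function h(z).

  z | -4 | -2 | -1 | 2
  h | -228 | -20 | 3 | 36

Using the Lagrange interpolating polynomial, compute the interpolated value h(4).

268

Evaluate each Lagrange basis at z = 4:
L_0(4) = (6)·(5)·(2)/[(-2)·(-3)·(-6)] = -5/3
L_1(4) = (8)·(5)·(2)/[(2)·(-1)·(-4)] = 10
L_2(4) = (8)·(6)·(2)/[(3)·(1)·(-3)] = -32/3
L_3(4) = (8)·(6)·(5)/[(6)·(4)·(3)] = 10/3
Sum: (-228)·(-5/3) + (-20)·(10) + 3·(-32/3) + 36·(10/3) = 268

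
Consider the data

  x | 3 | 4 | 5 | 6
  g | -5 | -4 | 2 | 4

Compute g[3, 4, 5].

g[3,4] = (-4 - (-5)) / (4 - 3) = 1
g[4,5] = (2 - (-4)) / (5 - 4) = 6
g[3,4,5] = (6 - 1) / (5 - 3) = 5/2

5/2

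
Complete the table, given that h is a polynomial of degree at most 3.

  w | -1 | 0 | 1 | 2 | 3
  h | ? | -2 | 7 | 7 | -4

The 4 known values determine h uniquely (degree ≤ 3).
L_0(-1) = (-2)·(-3)·(-4)/[(-1)·(-2)·(-3)] = 4
L_1(-1) = (-1)·(-3)·(-4)/[(1)·(-1)·(-2)] = -6
L_2(-1) = (-1)·(-2)·(-4)/[(2)·(1)·(-1)] = 4
L_3(-1) = (-1)·(-2)·(-3)/[(3)·(2)·(1)] = -1
Sum: (-2)·(4) + 7·(-6) + 7·(4) + (-4)·(-1) = -18

-18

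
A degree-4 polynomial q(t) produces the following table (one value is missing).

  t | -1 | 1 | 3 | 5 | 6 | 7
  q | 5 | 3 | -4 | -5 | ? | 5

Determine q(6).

-93/64

The 5 known values determine q uniquely (degree ≤ 4).
Evaluate each Lagrange basis at t = 6:
L_0(6) = (5)·(3)·(1)·(-1)/[(-2)·(-4)·(-6)·(-8)] = -5/128
L_1(6) = (7)·(3)·(1)·(-1)/[(2)·(-2)·(-4)·(-6)] = 7/32
L_2(6) = (7)·(5)·(1)·(-1)/[(4)·(2)·(-2)·(-4)] = -35/64
L_3(6) = (7)·(5)·(3)·(-1)/[(6)·(4)·(2)·(-2)] = 35/32
L_4(6) = (7)·(5)·(3)·(1)/[(8)·(6)·(4)·(2)] = 35/128
Sum: 5·(-5/128) + 3·(7/32) + (-4)·(-35/64) + (-5)·(35/32) + 5·(35/128) = -93/64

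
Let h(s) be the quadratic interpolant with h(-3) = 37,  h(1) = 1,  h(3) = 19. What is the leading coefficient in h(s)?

3

Build the Lagrange basis polynomials:
L_0(s) = (s - 1)(s - 3) / [24] = (1/24)s^2 - (1/6)s + 1/8
L_1(s) = (s + 3)(s - 3) / [-8] = -(1/8)s^2 + 9/8
L_2(s) = (s + 3)(s - 1) / [12] = (1/12)s^2 + (1/6)s - 1/4
h(s) = 37·L_0 + 1·L_1 + 19·L_2
Only the coefficient of s^2 is needed; take it from each L_i and combine:
37·(1/24) + 1·(-1/8) + 19·(1/12) = 3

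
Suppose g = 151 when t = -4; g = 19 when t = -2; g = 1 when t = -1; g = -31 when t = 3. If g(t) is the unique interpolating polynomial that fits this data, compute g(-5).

L_0(-5) = (-3)·(-4)·(-8)/[(-2)·(-3)·(-7)] = 16/7
L_1(-5) = (-1)·(-4)·(-8)/[(2)·(-1)·(-5)] = -16/5
L_2(-5) = (-1)·(-3)·(-8)/[(3)·(1)·(-4)] = 2
L_3(-5) = (-1)·(-3)·(-4)/[(7)·(5)·(4)] = -3/35
Sum: 151·(16/7) + 19·(-16/5) + 1·(2) + (-31)·(-3/35) = 289

289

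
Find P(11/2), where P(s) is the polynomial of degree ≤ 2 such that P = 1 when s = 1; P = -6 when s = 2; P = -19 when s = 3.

Evaluate each Lagrange basis at s = 11/2:
L_0(11/2) = (7/2)·(5/2)/[(-1)·(-2)] = 35/8
L_1(11/2) = (9/2)·(5/2)/[(1)·(-1)] = -45/4
L_2(11/2) = (9/2)·(7/2)/[(2)·(1)] = 63/8
Sum: 1·(35/8) + (-6)·(-45/4) + (-19)·(63/8) = -311/4

-311/4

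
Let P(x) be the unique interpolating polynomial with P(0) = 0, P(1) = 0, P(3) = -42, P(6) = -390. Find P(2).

-10

Evaluate each Lagrange basis at x = 2:
L_0(2) = (1)·(-1)·(-4)/[(-1)·(-3)·(-6)] = -2/9
L_1(2) = (2)·(-1)·(-4)/[(1)·(-2)·(-5)] = 4/5
L_2(2) = (2)·(1)·(-4)/[(3)·(2)·(-3)] = 4/9
L_3(2) = (2)·(1)·(-1)/[(6)·(5)·(3)] = -1/45
Sum: 0 + 0 + (-42)·(4/9) + (-390)·(-1/45) = -10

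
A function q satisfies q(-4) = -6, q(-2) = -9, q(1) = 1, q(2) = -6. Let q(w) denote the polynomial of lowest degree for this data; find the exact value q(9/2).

Evaluate each Lagrange basis at w = 9/2:
L_0(9/2) = (13/2)·(7/2)·(5/2)/[(-2)·(-5)·(-6)] = -91/96
L_1(9/2) = (17/2)·(7/2)·(5/2)/[(2)·(-3)·(-4)] = 595/192
L_2(9/2) = (17/2)·(13/2)·(5/2)/[(5)·(3)·(-1)] = -221/24
L_3(9/2) = (17/2)·(13/2)·(7/2)/[(6)·(4)·(1)] = 1547/192
Sum: (-6)·(-91/96) + (-9)·(595/192) + 1·(-221/24) + (-6)·(1547/192) = -15313/192

-15313/192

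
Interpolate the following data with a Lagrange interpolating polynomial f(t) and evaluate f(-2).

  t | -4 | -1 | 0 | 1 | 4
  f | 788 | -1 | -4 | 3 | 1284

36

Evaluate each Lagrange basis at t = -2:
L_0(-2) = (-1)·(-2)·(-3)·(-6)/[(-3)·(-4)·(-5)·(-8)] = 3/40
L_1(-2) = (2)·(-2)·(-3)·(-6)/[(3)·(-1)·(-2)·(-5)] = 12/5
L_2(-2) = (2)·(-1)·(-3)·(-6)/[(4)·(1)·(-1)·(-4)] = -9/4
L_3(-2) = (2)·(-1)·(-2)·(-6)/[(5)·(2)·(1)·(-3)] = 4/5
L_4(-2) = (2)·(-1)·(-2)·(-3)/[(8)·(5)·(4)·(3)] = -1/40
Sum: 788·(3/40) + (-1)·(12/5) + (-4)·(-9/4) + 3·(4/5) + 1284·(-1/40) = 36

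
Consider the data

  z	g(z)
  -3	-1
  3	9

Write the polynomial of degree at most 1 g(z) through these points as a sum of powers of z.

L_0(z) = (z - 3) / [-6] = -(1/6)z + 1/2
L_1(z) = (z + 3) / [6] = (1/6)z + 1/2
g(z) = (-1)·L_0 + 9·L_1
  (-1)·L_0(z) = (1/6)z - 1/2
  9·L_1(z) = (3/2)z + 9/2
Adding term by term: (5/3)z + 4

g(z) = (5/3)z + 4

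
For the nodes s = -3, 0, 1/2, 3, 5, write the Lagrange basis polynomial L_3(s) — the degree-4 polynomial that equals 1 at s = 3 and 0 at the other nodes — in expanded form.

L_3(s) = -(1/90)s^4 + (1/36)s^3 + (7/45)s^2 - (1/12)s

L_3(s) = (s + 3)s(s - 1/2)(s - 5) / [(6)·(3)·(5/2)·(-2)]
       = (s^4 - (5/2)s^3 - 14s^2 + (15/2)s) / (-90)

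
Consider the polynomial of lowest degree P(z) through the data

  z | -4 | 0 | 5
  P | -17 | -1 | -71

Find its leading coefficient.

Build the Lagrange basis polynomials:
L_0(z) = z(z - 5) / [36] = (1/36)z^2 - (5/36)z
L_1(z) = (z + 4)(z - 5) / [-20] = -(1/20)z^2 + (1/20)z + 1
L_2(z) = (z + 4)z / [45] = (1/45)z^2 + (4/45)z
P(z) = (-17)·L_0 + (-1)·L_1 + (-71)·L_2
Only the coefficient of z^2 is needed; take it from each L_i and combine:
(-17)·(1/36) + (-1)·(-1/20) + (-71)·(1/45) = -2

-2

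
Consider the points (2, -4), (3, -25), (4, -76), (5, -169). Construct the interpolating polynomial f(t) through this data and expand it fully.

f(t) = -2t^3 + 3t^2 + 2t - 4

Build the Lagrange basis polynomials:
L_0(t) = (t - 3)(t - 4)(t - 5) / [-6] = -(1/6)t^3 + 2t^2 - (47/6)t + 10
L_1(t) = (t - 2)(t - 4)(t - 5) / [2] = (1/2)t^3 - (11/2)t^2 + 19t - 20
L_2(t) = (t - 2)(t - 3)(t - 5) / [-2] = -(1/2)t^3 + 5t^2 - (31/2)t + 15
L_3(t) = (t - 2)(t - 3)(t - 4) / [6] = (1/6)t^3 - (3/2)t^2 + (13/3)t - 4
f(t) = (-4)·L_0 + (-25)·L_1 + (-76)·L_2 + (-169)·L_3
  (-4)·L_0(t) = (2/3)t^3 - 8t^2 + (94/3)t - 40
  (-25)·L_1(t) = -(25/2)t^3 + (275/2)t^2 - 475t + 500
  (-76)·L_2(t) = 38t^3 - 380t^2 + 1178t - 1140
  (-169)·L_3(t) = -(169/6)t^3 + (507/2)t^2 - (2197/3)t + 676
Adding term by term: -2t^3 + 3t^2 + 2t - 4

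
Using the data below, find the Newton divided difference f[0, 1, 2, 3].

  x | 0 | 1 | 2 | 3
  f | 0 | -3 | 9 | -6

-7

f[0,1] = (-3 - 0) / (1 - 0) = -3
f[1,2] = (9 - (-3)) / (2 - 1) = 12
f[2,3] = (-6 - 9) / (3 - 2) = -15
f[0,1,2] = (12 - (-3)) / (2 - 0) = 15/2
f[1,2,3] = (-15 - 12) / (3 - 1) = -27/2
f[0,1,2,3] = (-27/2 - 15/2) / (3 - 0) = -7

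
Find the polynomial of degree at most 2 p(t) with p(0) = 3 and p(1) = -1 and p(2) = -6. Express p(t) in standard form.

p(t) = -(1/2)t^2 - (7/2)t + 3

Build the Lagrange basis polynomials:
L_0(t) = (t - 1)(t - 2) / [2] = (1/2)t^2 - (3/2)t + 1
L_1(t) = t(t - 2) / [-1] = -t^2 + 2t
L_2(t) = t(t - 1) / [2] = (1/2)t^2 - (1/2)t
p(t) = 3·L_0 + (-1)·L_1 + (-6)·L_2
  3·L_0(t) = (3/2)t^2 - (9/2)t + 3
  (-1)·L_1(t) = t^2 - 2t
  (-6)·L_2(t) = -3t^2 + 3t
Adding term by term: -(1/2)t^2 - (7/2)t + 3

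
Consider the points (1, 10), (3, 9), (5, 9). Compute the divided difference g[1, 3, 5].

1/8

g[1,3] = (9 - 10) / (3 - 1) = -1/2
g[3,5] = (9 - 9) / (5 - 3) = 0
g[1,3,5] = (0 - (-1/2)) / (5 - 1) = 1/8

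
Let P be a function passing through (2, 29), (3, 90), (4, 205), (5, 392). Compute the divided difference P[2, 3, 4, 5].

P[2,3] = (90 - 29) / (3 - 2) = 61
P[3,4] = (205 - 90) / (4 - 3) = 115
P[4,5] = (392 - 205) / (5 - 4) = 187
P[2,3,4] = (115 - 61) / (4 - 2) = 27
P[3,4,5] = (187 - 115) / (5 - 3) = 36
P[2,3,4,5] = (36 - 27) / (5 - 2) = 3

3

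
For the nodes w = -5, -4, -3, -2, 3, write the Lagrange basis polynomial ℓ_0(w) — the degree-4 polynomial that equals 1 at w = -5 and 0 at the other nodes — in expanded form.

ℓ_0(w) = (w + 4)(w + 3)(w + 2)(w - 3) / [(-1)·(-2)·(-3)·(-8)]
       = (w^4 + 6w^3 - w^2 - 54w - 72) / (48)

ℓ_0(w) = (1/48)w^4 + (1/8)w^3 - (1/48)w^2 - (9/8)w - 3/2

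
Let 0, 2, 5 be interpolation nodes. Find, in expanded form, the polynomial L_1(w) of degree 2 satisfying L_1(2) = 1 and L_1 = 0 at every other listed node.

L_1(w) = w(w - 5) / [(2)·(-3)]
       = (w^2 - 5w) / (-6)

L_1(w) = -(1/6)w^2 + (5/6)w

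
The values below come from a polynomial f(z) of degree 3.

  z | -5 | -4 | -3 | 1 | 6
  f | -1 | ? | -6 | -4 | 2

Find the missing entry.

The 4 known values determine f uniquely (degree ≤ 3).
L_0(-4) = (-1)·(-5)·(-10)/[(-2)·(-6)·(-11)] = 25/66
L_1(-4) = (1)·(-5)·(-10)/[(2)·(-4)·(-9)] = 25/36
L_2(-4) = (1)·(-1)·(-10)/[(6)·(4)·(-5)] = -1/12
L_3(-4) = (1)·(-1)·(-5)/[(11)·(9)·(5)] = 1/99
Sum: (-1)·(25/66) + (-6)·(25/36) + (-4)·(-1/12) + 2·(1/99) = -415/99

-415/99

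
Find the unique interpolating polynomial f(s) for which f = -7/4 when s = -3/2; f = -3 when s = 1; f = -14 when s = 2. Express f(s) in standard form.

f(s) = -3s^2 - 2s + 2

Build the Lagrange basis polynomials:
L_0(s) = (s - 1)(s - 2) / [35/4] = (4/35)s^2 - (12/35)s + 8/35
L_1(s) = (s + 3/2)(s - 2) / [-5/2] = -(2/5)s^2 + (1/5)s + 6/5
L_2(s) = (s + 3/2)(s - 1) / [7/2] = (2/7)s^2 + (1/7)s - 3/7
f(s) = (-7/4)·L_0 + (-3)·L_1 + (-14)·L_2
  (-7/4)·L_0(s) = -(1/5)s^2 + (3/5)s - 2/5
  (-3)·L_1(s) = (6/5)s^2 - (3/5)s - 18/5
  (-14)·L_2(s) = -4s^2 - 2s + 6
Adding term by term: -3s^2 - 2s + 2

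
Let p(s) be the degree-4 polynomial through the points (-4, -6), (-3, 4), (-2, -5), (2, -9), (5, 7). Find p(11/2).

Evaluate each Lagrange basis at s = 11/2:
L_0(11/2) = (17/2)·(15/2)·(7/2)·(1/2)/[(-1)·(-2)·(-6)·(-9)] = 595/576
L_1(11/2) = (19/2)·(15/2)·(7/2)·(1/2)/[(1)·(-1)·(-5)·(-8)] = -399/128
L_2(11/2) = (19/2)·(17/2)·(7/2)·(1/2)/[(2)·(1)·(-4)·(-7)] = 323/128
L_3(11/2) = (19/2)·(17/2)·(15/2)·(1/2)/[(6)·(5)·(4)·(-3)] = -323/384
L_4(11/2) = (19/2)·(17/2)·(15/2)·(7/2)/[(9)·(8)·(7)·(3)] = 1615/1152
Sum: (-6)·(595/576) + 4·(-399/128) + (-5)·(323/128) + (-9)·(-323/384) + 7·(1615/1152) = -16013/1152

-16013/1152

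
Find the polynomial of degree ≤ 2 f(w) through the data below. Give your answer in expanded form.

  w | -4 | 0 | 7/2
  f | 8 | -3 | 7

f(w) = (157/210)w^2 + (101/420)w - 3

L_0(w) = w(w - 7/2) / [30] = (1/30)w^2 - (7/60)w
L_1(w) = (w + 4)(w - 7/2) / [-14] = -(1/14)w^2 - (1/28)w + 1
L_2(w) = (w + 4)w / [105/4] = (4/105)w^2 + (16/105)w
f(w) = 8·L_0 + (-3)·L_1 + 7·L_2
  8·L_0(w) = (4/15)w^2 - (14/15)w
  (-3)·L_1(w) = (3/14)w^2 + (3/28)w - 3
  7·L_2(w) = (4/15)w^2 + (16/15)w
Adding term by term: (157/210)w^2 + (101/420)w - 3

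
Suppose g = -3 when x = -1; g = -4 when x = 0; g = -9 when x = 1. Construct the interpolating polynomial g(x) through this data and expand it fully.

g(x) = -2x^2 - 3x - 4

Newton's divided differences:
g[-1,0] = (-4 - (-3)) / (0 - (-1)) = -1
g[0,1] = (-9 - (-4)) / (1 - 0) = -5
g[-1,0,1] = (-5 - (-1)) / (1 - (-1)) = -2
g(x) = -3 + (-1)·(x + 1) + (-2)·(x + 1)x
Expanding: g(x) = -2x^2 - 3x - 4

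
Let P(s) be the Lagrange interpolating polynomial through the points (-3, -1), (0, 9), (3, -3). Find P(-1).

73/9

Evaluate each Lagrange basis at s = -1:
L_0(-1) = (-1)·(-4)/[(-3)·(-6)] = 2/9
L_1(-1) = (2)·(-4)/[(3)·(-3)] = 8/9
L_2(-1) = (2)·(-1)/[(6)·(3)] = -1/9
Sum: (-1)·(2/9) + 9·(8/9) + (-3)·(-1/9) = 73/9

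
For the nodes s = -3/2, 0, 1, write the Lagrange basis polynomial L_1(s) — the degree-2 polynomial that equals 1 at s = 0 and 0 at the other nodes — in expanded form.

L_1(s) = (s + 3/2)(s - 1) / [(3/2)·(-1)]
       = (s^2 + (1/2)s - 3/2) / (-3/2)

L_1(s) = -(2/3)s^2 - (1/3)s + 1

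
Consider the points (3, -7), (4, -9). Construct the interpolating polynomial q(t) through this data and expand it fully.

L_0(t) = (t - 4) / [-1] = -t + 4
L_1(t) = (t - 3) / [1] = t - 3
q(t) = (-7)·L_0 + (-9)·L_1
  (-7)·L_0(t) = 7t - 28
  (-9)·L_1(t) = -9t + 27
Adding term by term: -2t - 1

q(t) = -2t - 1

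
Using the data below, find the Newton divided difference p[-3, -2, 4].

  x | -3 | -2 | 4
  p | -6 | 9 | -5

p[-3,-2] = (9 - (-6)) / (-2 - (-3)) = 15
p[-2,4] = (-5 - 9) / (4 - (-2)) = -7/3
p[-3,-2,4] = (-7/3 - 15) / (4 - (-3)) = -52/21

-52/21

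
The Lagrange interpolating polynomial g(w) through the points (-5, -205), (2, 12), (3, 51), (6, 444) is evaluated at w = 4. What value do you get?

128

Evaluate each Lagrange basis at w = 4:
L_0(4) = (2)·(1)·(-2)/[(-7)·(-8)·(-11)] = 1/154
L_1(4) = (9)·(1)·(-2)/[(7)·(-1)·(-4)] = -9/14
L_2(4) = (9)·(2)·(-2)/[(8)·(1)·(-3)] = 3/2
L_3(4) = (9)·(2)·(1)/[(11)·(4)·(3)] = 3/22
Sum: (-205)·(1/154) + 12·(-9/14) + 51·(3/2) + 444·(3/22) = 128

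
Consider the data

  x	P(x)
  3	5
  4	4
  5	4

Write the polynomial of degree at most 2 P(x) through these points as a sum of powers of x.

Build the Lagrange basis polynomials:
L_0(x) = (x - 4)(x - 5) / [2] = (1/2)x^2 - (9/2)x + 10
L_1(x) = (x - 3)(x - 5) / [-1] = -x^2 + 8x - 15
L_2(x) = (x - 3)(x - 4) / [2] = (1/2)x^2 - (7/2)x + 6
P(x) = 5·L_0 + 4·L_1 + 4·L_2
  5·L_0(x) = (5/2)x^2 - (45/2)x + 50
  4·L_1(x) = -4x^2 + 32x - 60
  4·L_2(x) = 2x^2 - 14x + 24
Adding term by term: (1/2)x^2 - (9/2)x + 14

P(x) = (1/2)x^2 - (9/2)x + 14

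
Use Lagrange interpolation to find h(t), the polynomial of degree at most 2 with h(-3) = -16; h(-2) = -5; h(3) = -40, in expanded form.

Build the Lagrange basis polynomials:
L_0(t) = (t + 2)(t - 3) / [6] = (1/6)t^2 - (1/6)t - 1
L_1(t) = (t + 3)(t - 3) / [-5] = -(1/5)t^2 + 9/5
L_2(t) = (t + 3)(t + 2) / [30] = (1/30)t^2 + (1/6)t + 1/5
h(t) = (-16)·L_0 + (-5)·L_1 + (-40)·L_2
  (-16)·L_0(t) = -(8/3)t^2 + (8/3)t + 16
  (-5)·L_1(t) = t^2 - 9
  (-40)·L_2(t) = -(4/3)t^2 - (20/3)t - 8
Adding term by term: -3t^2 - 4t - 1

h(t) = -3t^2 - 4t - 1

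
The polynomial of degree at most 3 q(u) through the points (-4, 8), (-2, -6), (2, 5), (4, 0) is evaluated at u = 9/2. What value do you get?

-625/128

Evaluate each Lagrange basis at u = 9/2:
L_0(9/2) = (13/2)·(5/2)·(1/2)/[(-2)·(-6)·(-8)] = -65/768
L_1(9/2) = (17/2)·(5/2)·(1/2)/[(2)·(-4)·(-6)] = 85/384
L_2(9/2) = (17/2)·(13/2)·(1/2)/[(6)·(4)·(-2)] = -221/384
L_3(9/2) = (17/2)·(13/2)·(5/2)/[(8)·(6)·(2)] = 1105/768
Sum: 8·(-65/768) + (-6)·(85/384) + 5·(-221/384) + 0 = -625/128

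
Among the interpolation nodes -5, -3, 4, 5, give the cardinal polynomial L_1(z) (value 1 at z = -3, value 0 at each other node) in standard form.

L_1(z) = (1/112)z^3 - (1/28)z^2 - (25/112)z + 25/28

L_1(z) = (z + 5)(z - 4)(z - 5) / [(2)·(-7)·(-8)]
       = (z^3 - 4z^2 - 25z + 100) / (112)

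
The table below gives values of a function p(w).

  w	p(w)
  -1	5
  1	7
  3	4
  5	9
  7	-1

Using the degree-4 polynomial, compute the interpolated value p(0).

283/32

Evaluate each Lagrange basis at w = 0:
L_0(0) = (-1)·(-3)·(-5)·(-7)/[(-2)·(-4)·(-6)·(-8)] = 35/128
L_1(0) = (1)·(-3)·(-5)·(-7)/[(2)·(-2)·(-4)·(-6)] = 35/32
L_2(0) = (1)·(-1)·(-5)·(-7)/[(4)·(2)·(-2)·(-4)] = -35/64
L_3(0) = (1)·(-1)·(-3)·(-7)/[(6)·(4)·(2)·(-2)] = 7/32
L_4(0) = (1)·(-1)·(-3)·(-5)/[(8)·(6)·(4)·(2)] = -5/128
Sum: 5·(35/128) + 7·(35/32) + 4·(-35/64) + 9·(7/32) + (-1)·(-5/128) = 283/32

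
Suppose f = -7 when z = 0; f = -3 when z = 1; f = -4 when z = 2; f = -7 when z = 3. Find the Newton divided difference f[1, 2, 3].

-1

f[1,2] = (-4 - (-3)) / (2 - 1) = -1
f[2,3] = (-7 - (-4)) / (3 - 2) = -3
f[1,2,3] = (-3 - (-1)) / (3 - 1) = -1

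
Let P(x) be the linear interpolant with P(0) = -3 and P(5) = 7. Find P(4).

Evaluate each Lagrange basis at x = 4:
L_0(4) = (-1)/[(-5)] = 1/5
L_1(4) = (4)/[(5)] = 4/5
Sum: (-3)·(1/5) + 7·(4/5) = 5

5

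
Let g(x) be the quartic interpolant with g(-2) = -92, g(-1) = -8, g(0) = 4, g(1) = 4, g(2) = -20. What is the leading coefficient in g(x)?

-3

L_0(x) = (x + 1)x(x - 1)(x - 2) / [24] = (1/24)x^4 - (1/12)x^3 - (1/24)x^2 + (1/12)x
L_1(x) = (x + 2)x(x - 1)(x - 2) / [-6] = -(1/6)x^4 + (1/6)x^3 + (2/3)x^2 - (2/3)x
L_2(x) = (x + 2)(x + 1)(x - 1)(x - 2) / [4] = (1/4)x^4 - (5/4)x^2 + 1
L_3(x) = (x + 2)(x + 1)x(x - 2) / [-6] = -(1/6)x^4 - (1/6)x^3 + (2/3)x^2 + (2/3)x
L_4(x) = (x + 2)(x + 1)x(x - 1) / [24] = (1/24)x^4 + (1/12)x^3 - (1/24)x^2 - (1/12)x
g(x) = (-92)·L_0 + (-8)·L_1 + 4·L_2 + 4·L_3 + (-20)·L_4
Only the coefficient of x^4 is needed; take it from each L_i and combine:
(-92)·(1/24) + (-8)·(-1/6) + 4·(1/4) + 4·(-1/6) + (-20)·(1/24) = -3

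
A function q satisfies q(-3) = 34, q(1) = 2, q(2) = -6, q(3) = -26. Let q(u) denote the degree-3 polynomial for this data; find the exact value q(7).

-346

Using Newton's divided-difference form:
q[-3,1] = (2 - 34) / (1 - (-3)) = -8
q[1,2] = (-6 - 2) / (2 - 1) = -8
q[2,3] = (-26 - (-6)) / (3 - 2) = -20
q[-3,1,2] = (-8 - (-8)) / (2 - (-3)) = 0
q[1,2,3] = (-20 - (-8)) / (3 - 1) = -6
q[-3,1,2,3] = (-6 - 0) / (3 - (-3)) = -1
q(7) = 34 + (-8)·(10) + 0·(10)·(6) + (-1)·(10)·(6)·(5) = -346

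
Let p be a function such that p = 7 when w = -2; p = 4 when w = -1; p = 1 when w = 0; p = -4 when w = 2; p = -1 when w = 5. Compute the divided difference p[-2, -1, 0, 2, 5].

p[-2,-1] = (4 - 7) / (-1 - (-2)) = -3
p[-1,0] = (1 - 4) / (0 - (-1)) = -3
p[0,2] = (-4 - 1) / (2 - 0) = -5/2
p[2,5] = (-1 - (-4)) / (5 - 2) = 1
p[-2,-1,0] = (-3 - (-3)) / (0 - (-2)) = 0
p[-1,0,2] = (-5/2 - (-3)) / (2 - (-1)) = 1/6
p[0,2,5] = (1 - (-5/2)) / (5 - 0) = 7/10
p[-2,-1,0,2] = (1/6 - 0) / (2 - (-2)) = 1/24
p[-1,0,2,5] = (7/10 - 1/6) / (5 - (-1)) = 4/45
p[-2,-1,0,2,5] = (4/45 - 1/24) / (5 - (-2)) = 17/2520

17/2520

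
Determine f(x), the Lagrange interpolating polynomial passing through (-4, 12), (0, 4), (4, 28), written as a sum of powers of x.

f(x) = x^2 + 2x + 4

Build the Lagrange basis polynomials:
L_0(x) = x(x - 4) / [32] = (1/32)x^2 - (1/8)x
L_1(x) = (x + 4)(x - 4) / [-16] = -(1/16)x^2 + 1
L_2(x) = (x + 4)x / [32] = (1/32)x^2 + (1/8)x
f(x) = 12·L_0 + 4·L_1 + 28·L_2
  12·L_0(x) = (3/8)x^2 - (3/2)x
  4·L_1(x) = -(1/4)x^2 + 4
  28·L_2(x) = (7/8)x^2 + (7/2)x
Adding term by term: x^2 + 2x + 4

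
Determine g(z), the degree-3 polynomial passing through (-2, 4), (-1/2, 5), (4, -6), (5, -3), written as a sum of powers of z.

g(z) = (64/297)z^3 - (250/297)z^2 - (763/297)z + 1174/297

Build the Lagrange basis polynomials:
L_0(z) = (z + 1/2)(z - 4)(z - 5) / [-63] = -(1/63)z^3 + (17/126)z^2 - (31/126)z - 10/63
L_1(z) = (z + 2)(z - 4)(z - 5) / [297/8] = (8/297)z^3 - (56/297)z^2 + (16/297)z + 320/297
L_2(z) = (z + 2)(z + 1/2)(z - 5) / [-27] = -(1/27)z^3 + (5/54)z^2 + (23/54)z + 5/27
L_3(z) = (z + 2)(z + 1/2)(z - 4) / [77/2] = (2/77)z^3 - (3/77)z^2 - (18/77)z - 8/77
g(z) = 4·L_0 + 5·L_1 + (-6)·L_2 + (-3)·L_3
  4·L_0(z) = -(4/63)z^3 + (34/63)z^2 - (62/63)z - 40/63
  5·L_1(z) = (40/297)z^3 - (280/297)z^2 + (80/297)z + 1600/297
  (-6)·L_2(z) = (2/9)z^3 - (5/9)z^2 - (23/9)z - 10/9
  (-3)·L_3(z) = -(6/77)z^3 + (9/77)z^2 + (54/77)z + 24/77
Adding term by term: (64/297)z^3 - (250/297)z^2 - (763/297)z + 1174/297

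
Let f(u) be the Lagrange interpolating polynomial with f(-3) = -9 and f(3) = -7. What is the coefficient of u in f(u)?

Build the Lagrange basis polynomials:
L_0(u) = (u - 3) / [-6] = -(1/6)u + 1/2
L_1(u) = (u + 3) / [6] = (1/6)u + 1/2
f(u) = (-9)·L_0 + (-7)·L_1
Only the coefficient of u is needed; take it from each L_i and combine:
(-9)·(-1/6) + (-7)·(1/6) = 1/3

1/3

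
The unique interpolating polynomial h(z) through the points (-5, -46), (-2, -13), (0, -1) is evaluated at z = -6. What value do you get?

Evaluate each Lagrange basis at z = -6:
L_0(-6) = (-4)·(-6)/[(-3)·(-5)] = 8/5
L_1(-6) = (-1)·(-6)/[(3)·(-2)] = -1
L_2(-6) = (-1)·(-4)/[(5)·(2)] = 2/5
Sum: (-46)·(8/5) + (-13)·(-1) + (-1)·(2/5) = -61

-61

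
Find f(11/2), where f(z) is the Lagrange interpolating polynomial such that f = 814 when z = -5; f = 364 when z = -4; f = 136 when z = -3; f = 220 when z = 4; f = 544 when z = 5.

12835/16

Evaluate each Lagrange basis at z = 11/2:
L_0(11/2) = (19/2)·(17/2)·(3/2)·(1/2)/[(-1)·(-2)·(-9)·(-10)] = 323/960
L_1(11/2) = (21/2)·(17/2)·(3/2)·(1/2)/[(1)·(-1)·(-8)·(-9)] = -119/128
L_2(11/2) = (21/2)·(19/2)·(3/2)·(1/2)/[(2)·(1)·(-7)·(-8)] = 171/256
L_3(11/2) = (21/2)·(19/2)·(17/2)·(1/2)/[(9)·(8)·(7)·(-1)] = -323/384
L_4(11/2) = (21/2)·(19/2)·(17/2)·(3/2)/[(10)·(9)·(8)·(1)] = 2261/1280
Sum: 814·(323/960) + 364·(-119/128) + 136·(171/256) + 220·(-323/384) + 544·(2261/1280) = 12835/16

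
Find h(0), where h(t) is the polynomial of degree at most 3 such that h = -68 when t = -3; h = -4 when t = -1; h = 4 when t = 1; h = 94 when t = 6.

L_0(0) = (1)·(-1)·(-6)/[(-2)·(-4)·(-9)] = -1/12
L_1(0) = (3)·(-1)·(-6)/[(2)·(-2)·(-7)] = 9/14
L_2(0) = (3)·(1)·(-6)/[(4)·(2)·(-5)] = 9/20
L_3(0) = (3)·(1)·(-1)/[(9)·(7)·(5)] = -1/105
Sum: (-68)·(-1/12) + (-4)·(9/14) + 4·(9/20) + 94·(-1/105) = 4

4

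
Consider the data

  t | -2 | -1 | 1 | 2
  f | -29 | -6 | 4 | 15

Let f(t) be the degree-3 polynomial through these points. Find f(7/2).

291/4

Evaluate each Lagrange basis at t = 7/2:
L_0(7/2) = (9/2)·(5/2)·(3/2)/[(-1)·(-3)·(-4)] = -45/32
L_1(7/2) = (11/2)·(5/2)·(3/2)/[(1)·(-2)·(-3)] = 55/16
L_2(7/2) = (11/2)·(9/2)·(3/2)/[(3)·(2)·(-1)] = -99/16
L_3(7/2) = (11/2)·(9/2)·(5/2)/[(4)·(3)·(1)] = 165/32
Sum: (-29)·(-45/32) + (-6)·(55/16) + 4·(-99/16) + 15·(165/32) = 291/4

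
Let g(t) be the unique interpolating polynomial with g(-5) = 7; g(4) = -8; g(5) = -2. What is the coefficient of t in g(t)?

Build the Lagrange basis polynomials:
L_0(t) = (t - 4)(t - 5) / [90] = (1/90)t^2 - (1/10)t + 2/9
L_1(t) = (t + 5)(t - 5) / [-9] = -(1/9)t^2 + 25/9
L_2(t) = (t + 5)(t - 4) / [10] = (1/10)t^2 + (1/10)t - 2
g(t) = 7·L_0 + (-8)·L_1 + (-2)·L_2
Only the coefficient of t is needed; take it from each L_i and combine:
7·(-1/10) + (-8)·(0) + (-2)·(1/10) = -9/10

-9/10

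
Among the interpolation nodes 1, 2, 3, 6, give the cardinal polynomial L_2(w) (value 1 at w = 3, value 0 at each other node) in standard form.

L_2(w) = -(1/6)w^3 + (3/2)w^2 - (10/3)w + 2

L_2(w) = (w - 1)(w - 2)(w - 6) / [(2)·(1)·(-3)]
       = (w^3 - 9w^2 + 20w - 12) / (-6)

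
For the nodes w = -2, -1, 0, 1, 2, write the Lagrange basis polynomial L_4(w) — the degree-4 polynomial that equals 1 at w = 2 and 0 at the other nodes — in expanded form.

L_4(w) = (w + 2)(w + 1)w(w - 1) / [(4)·(3)·(2)·(1)]
       = (w^4 + 2w^3 - w^2 - 2w) / (24)

L_4(w) = (1/24)w^4 + (1/12)w^3 - (1/24)w^2 - (1/12)w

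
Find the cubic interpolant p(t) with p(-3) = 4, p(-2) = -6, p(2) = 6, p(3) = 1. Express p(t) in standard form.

Newton's divided differences:
p[-3,-2] = (-6 - 4) / (-2 - (-3)) = -10
p[-2,2] = (6 - (-6)) / (2 - (-2)) = 3
p[2,3] = (1 - 6) / (3 - 2) = -5
p[-3,-2,2] = (3 - (-10)) / (2 - (-3)) = 13/5
p[-2,2,3] = (-5 - 3) / (3 - (-2)) = -8/5
p[-3,-2,2,3] = (-8/5 - 13/5) / (3 - (-3)) = -7/10
p(t) = 4 + (-10)·(t + 3) + (13/5)·(t + 3)(t + 2) + (-7/10)·(t + 3)(t + 2)(t - 2)
Expanding: p(t) = -(7/10)t^3 + (1/2)t^2 + (29/5)t - 2

p(t) = -(7/10)t^3 + (1/2)t^2 + (29/5)t - 2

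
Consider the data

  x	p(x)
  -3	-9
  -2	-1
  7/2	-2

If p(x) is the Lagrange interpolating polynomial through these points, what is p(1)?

1129/143

Evaluate each Lagrange basis at x = 1:
L_0(1) = (3)·(-5/2)/[(-1)·(-13/2)] = -15/13
L_1(1) = (4)·(-5/2)/[(1)·(-11/2)] = 20/11
L_2(1) = (4)·(3)/[(13/2)·(11/2)] = 48/143
Sum: (-9)·(-15/13) + (-1)·(20/11) + (-2)·(48/143) = 1129/143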